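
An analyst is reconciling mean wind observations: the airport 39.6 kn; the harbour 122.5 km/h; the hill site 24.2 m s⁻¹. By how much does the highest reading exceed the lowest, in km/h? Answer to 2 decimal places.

the airport: 39.6 kt = 73.3392 km/h.
the hill site: 24.2 m/s = 87.1200 km/h.
Spread: 122.5000 − 73.3392 = 49.16 km/h.

49.16 km/h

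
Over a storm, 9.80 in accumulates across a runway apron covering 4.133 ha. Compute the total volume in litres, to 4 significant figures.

Depth: 9.80 in × 25.4 = 248.92 mm.
Area: 4.133 ha = 41330 m².
1 mm over 1 m² is 1 L, so volume = 248.92 × 41330 = 10287864 L ≈ 10290000 L.

10290000 litres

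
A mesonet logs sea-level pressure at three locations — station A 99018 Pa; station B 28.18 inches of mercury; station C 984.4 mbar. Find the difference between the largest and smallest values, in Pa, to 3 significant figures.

3590 Pa

station B: 28.18 inHg = 95428.44 Pa.
station C: 984.4 mb = 98440.00 Pa.
Spread: 99018.00 − 95428.44 = 3590 Pa.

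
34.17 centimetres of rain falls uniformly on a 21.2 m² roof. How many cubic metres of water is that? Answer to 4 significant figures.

7.244 cubic metres

Depth: 34.17 cm × 10 = 341.7 mm.
1 mm over 1 m² is 1 L, so volume = 341.7 × 21.2 = 7244.04 L = 7.244 m³.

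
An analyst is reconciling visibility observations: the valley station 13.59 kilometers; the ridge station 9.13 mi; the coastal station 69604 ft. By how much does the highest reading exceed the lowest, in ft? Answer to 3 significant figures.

the valley station: 13.59 km = 44586.61 ft.
the ridge station: 9.13 SM = 48206.40 ft.
Spread: 69604.00 − 44586.61 = 25000 ft.

25000 ft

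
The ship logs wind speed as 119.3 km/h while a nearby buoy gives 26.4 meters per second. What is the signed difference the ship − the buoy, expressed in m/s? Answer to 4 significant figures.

the ship: 119.3 km/h = 33.13889 m/s.
Difference: 33.13889 − 26.40000 = 6.739 m/s.

6.739 m/s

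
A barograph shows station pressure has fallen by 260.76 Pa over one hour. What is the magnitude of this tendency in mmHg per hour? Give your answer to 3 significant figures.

260.76 Pa / 1 h × 0.00750062 mmHg/Pa = 1.96 mmHg/h.

1.96 mmHg per hour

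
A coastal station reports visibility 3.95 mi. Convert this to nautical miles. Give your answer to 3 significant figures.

3.43 nmi

1 SM = 0.868976 nmi, so 3.95 × 0.868976 = 3.43 nmi.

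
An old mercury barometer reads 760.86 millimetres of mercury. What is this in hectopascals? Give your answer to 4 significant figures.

1 mmHg = 1.33322 hPa, so 760.86 × 1.33322 = 1014 hPa.

1014 hPa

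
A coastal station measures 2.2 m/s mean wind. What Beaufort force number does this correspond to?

2.2 m/s lies in the Beaufort 2 band (light breeze, 1.6–3.3 m/s).

Beaufort force 2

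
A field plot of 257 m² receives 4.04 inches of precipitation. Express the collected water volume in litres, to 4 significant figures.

26370 litres

Depth: 4.04 in × 25.4 = 102.616 mm.
1 mm over 1 m² is 1 L, so volume = 102.616 × 257 = 26372.312 L ≈ 26370 L.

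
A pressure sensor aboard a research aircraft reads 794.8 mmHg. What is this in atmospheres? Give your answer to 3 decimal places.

1.046 atm

1 mmHg = 0.00131579 atm, so 794.8 × 0.00131579 = 1.046 atm.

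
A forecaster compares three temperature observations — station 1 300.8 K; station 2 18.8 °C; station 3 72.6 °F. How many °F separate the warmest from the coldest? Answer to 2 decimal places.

station 1: 300.8 K = 27.650 °C.
station 3: 72.6 °F = 22.556 °C.
Spread: 27.650 − 18.800 = 8.850 °C = 15.93 °F.

15.93 °F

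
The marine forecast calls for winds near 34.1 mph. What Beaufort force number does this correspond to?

34.1 mph = 15.2 m/s, which is Beaufort 7 (near gale, 13.9–17.1 m/s).

Beaufort force 7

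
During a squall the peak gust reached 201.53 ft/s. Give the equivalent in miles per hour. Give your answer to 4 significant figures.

137.4 mph

1 ft/s = 0.681818 mph, so 201.53 × 0.681818 = 137.4 mph.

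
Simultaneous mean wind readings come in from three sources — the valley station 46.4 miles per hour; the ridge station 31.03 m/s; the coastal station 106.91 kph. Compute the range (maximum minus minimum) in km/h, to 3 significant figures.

37.0 km/h

the valley station: 46.4 mph = 74.674 km/h.
the ridge station: 31.03 m/s = 111.708 km/h.
Spread: 111.708 − 74.674 = 37.0 km/h.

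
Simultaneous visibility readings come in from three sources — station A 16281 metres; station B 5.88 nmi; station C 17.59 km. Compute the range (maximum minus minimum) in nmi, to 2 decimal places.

3.62 nmi

station A: 16281 m = 8.7910 nmi.
station C: 17.59 km = 9.4978 nmi.
Spread: 9.4978 − 5.8800 = 3.62 nmi.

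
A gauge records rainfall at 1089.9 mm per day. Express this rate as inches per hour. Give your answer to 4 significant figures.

1.788 in/hour

1089.9 mm/day × 0.0393701 in/mm × 0.0416667 day/hour = 1.788 in/hour.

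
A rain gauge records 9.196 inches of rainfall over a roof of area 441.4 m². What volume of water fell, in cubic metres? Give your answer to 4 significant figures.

Depth: 9.196 in × 25.4 = 233.5784 mm.
1 mm over 1 m² is 1 L, so volume = 233.5784 × 441.4 = 103101.51 L = 103.1 m³.

103.1 cubic metres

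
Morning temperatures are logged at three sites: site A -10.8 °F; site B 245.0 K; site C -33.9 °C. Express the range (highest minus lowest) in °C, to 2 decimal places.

site A: -10.8 °F = -23.778 °C.
site B: 245.0 K = -28.150 °C.
Spread: (-23.778) − (-33.900) = 10.122 °C.

10.12 °C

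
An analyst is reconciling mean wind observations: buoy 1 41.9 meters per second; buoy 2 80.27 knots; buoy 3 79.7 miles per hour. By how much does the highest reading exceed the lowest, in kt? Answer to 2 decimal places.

12.19 kt

buoy 1: 41.9 m/s = 81.4471 kt.
buoy 3: 79.7 mph = 69.2574 kt.
Spread: 81.4471 − 69.2574 = 12.19 kt.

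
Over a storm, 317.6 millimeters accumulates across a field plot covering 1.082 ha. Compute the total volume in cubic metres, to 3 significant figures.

Area: 1.082 ha = 10820 m².
1 mm over 1 m² is 1 L, so volume = 317.6 × 10820 = 3436432 L = 3440 m³.

3440 cubic metres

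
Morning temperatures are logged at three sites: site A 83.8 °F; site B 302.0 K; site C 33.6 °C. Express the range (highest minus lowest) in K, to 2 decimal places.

site A: 83.8 °F = 28.778 °C.
site B: 302.0 K = 28.850 °C.
Spread: 33.600 − 28.778 = 4.822 °C.

4.82 K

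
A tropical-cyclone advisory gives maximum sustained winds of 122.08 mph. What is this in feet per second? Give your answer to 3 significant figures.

1 mph = 1.46667 ft/s, so 122.08 × 1.46667 = 179 ft/s.

179 ft/s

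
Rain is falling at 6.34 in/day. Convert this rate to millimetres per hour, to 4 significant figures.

6.710 mm/hour

6.34 in/day × 25.4 mm/in × 0.0416667 day/hour = 6.710 mm/hour.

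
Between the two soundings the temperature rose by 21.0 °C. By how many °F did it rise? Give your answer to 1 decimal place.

For a temperature change the 32° offset cancels: Δ°F = 21.0 × 1.8 = 37.8 °F.

37.8 °F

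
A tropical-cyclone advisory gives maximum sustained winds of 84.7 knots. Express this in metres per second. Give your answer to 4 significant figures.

43.57 m/s

1 kt = 0.514444 m/s, so 84.7 × 0.514444 = 43.57 m/s.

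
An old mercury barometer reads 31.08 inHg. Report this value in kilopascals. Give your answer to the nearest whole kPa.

105 kPa

1 inHg = 3.38639 kPa, so 31.08 × 3.38639 = 105 kPa.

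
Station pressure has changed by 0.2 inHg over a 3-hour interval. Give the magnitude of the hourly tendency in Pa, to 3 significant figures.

226 Pa per hour

0.2 inHg / 3 h × 3386.39 Pa/inHg = 226 Pa/h.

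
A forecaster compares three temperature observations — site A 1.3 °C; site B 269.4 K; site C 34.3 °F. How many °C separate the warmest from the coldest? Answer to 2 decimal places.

site B: 269.4 K = -3.750 °C.
site C: 34.3 °F = 1.278 °C.
Spread: 1.300 − (-3.750) = 5.050 °C.

5.05 °C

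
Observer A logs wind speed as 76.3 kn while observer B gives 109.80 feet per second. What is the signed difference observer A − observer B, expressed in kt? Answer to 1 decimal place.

observer B: 109.80 ft/s = 65.055 kt.
Difference: 76.300 − 65.055 = 11.2 kt.

11.2 kt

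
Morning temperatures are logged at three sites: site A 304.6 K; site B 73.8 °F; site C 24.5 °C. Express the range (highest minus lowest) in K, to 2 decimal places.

site A: 304.6 K = 31.450 °C.
site B: 73.8 °F = 23.222 °C.
Spread: 31.450 − 23.222 = 8.228 °C.

8.23 K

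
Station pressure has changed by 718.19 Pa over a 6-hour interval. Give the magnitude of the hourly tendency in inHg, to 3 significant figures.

718.19 Pa / 6 h × 0.0002953 inHg/Pa = 0.0353 inHg/h.

0.0353 inHg per hour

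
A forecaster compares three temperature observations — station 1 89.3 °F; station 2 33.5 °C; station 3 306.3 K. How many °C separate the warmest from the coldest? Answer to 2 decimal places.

1.67 °C

station 1: 89.3 °F = 31.833 °C.
station 3: 306.3 K = 33.150 °C.
Spread: 33.500 − 31.833 = 1.667 °C.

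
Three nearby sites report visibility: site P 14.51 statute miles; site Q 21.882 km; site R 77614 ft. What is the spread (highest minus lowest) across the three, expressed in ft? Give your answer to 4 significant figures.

5823 ft

site P: 14.51 SM = 76612.80 ft.
site Q: 21.882 km = 71791.34 ft.
Spread: 77614.00 − 71791.34 = 5823 ft.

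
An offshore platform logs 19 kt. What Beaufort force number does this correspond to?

19 kt lies in the Beaufort 5 band (fresh breeze, 17–21 kt).

Beaufort force 5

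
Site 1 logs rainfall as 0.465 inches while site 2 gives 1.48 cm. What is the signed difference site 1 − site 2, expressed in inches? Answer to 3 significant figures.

site 2: 1.48 cm = 0.58268 in.
Difference: 0.46500 − 0.58268 = -0.118 in.

-0.118 in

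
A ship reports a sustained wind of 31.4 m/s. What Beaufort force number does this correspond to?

31.4 m/s lies in the Beaufort 11 band (violent storm, 28.5–32.6 m/s).

Beaufort force 11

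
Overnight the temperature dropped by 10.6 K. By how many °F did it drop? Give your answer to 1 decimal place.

Converting a difference, only the 9/5 scale factor applies: Δ°F = 10.6 × 1.8 = 19.1 °F.

19.1 °F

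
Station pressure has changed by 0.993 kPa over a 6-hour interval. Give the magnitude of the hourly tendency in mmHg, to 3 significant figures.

1.24 mmHg per hour

0.993 kPa / 6 h × 7.50062 mmHg/kPa = 1.24 mmHg/h.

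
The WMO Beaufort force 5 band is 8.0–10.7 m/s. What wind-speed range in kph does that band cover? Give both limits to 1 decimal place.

28.8 to 38.5 km/h

8.0–10.7 m/s × 3.6 = 28.8–38.5 km/h.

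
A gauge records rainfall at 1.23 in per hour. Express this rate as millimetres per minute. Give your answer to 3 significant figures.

0.521 mm/minute

1.23 in/hour × 25.4 mm/in × 0.0166667 hour/minute = 0.521 mm/minute.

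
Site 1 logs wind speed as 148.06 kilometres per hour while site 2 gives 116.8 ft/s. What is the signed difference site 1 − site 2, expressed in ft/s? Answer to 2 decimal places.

18.13 ft/s

site 1: 148.06 km/h = 134.9337 ft/s.
Difference: 134.9337 − 116.8000 = 18.13 ft/s.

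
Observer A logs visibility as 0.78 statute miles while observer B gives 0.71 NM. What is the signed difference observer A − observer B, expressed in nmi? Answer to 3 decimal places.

-0.032 nmi

observer A: 0.78 SM = 0.67780 nmi.
Difference: 0.67780 − 0.71000 = -0.032 nmi.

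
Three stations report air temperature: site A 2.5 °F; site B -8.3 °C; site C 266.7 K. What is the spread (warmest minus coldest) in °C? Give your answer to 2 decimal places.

9.94 °C

site A: 2.5 °F = -16.389 °C.
site C: 266.7 K = -6.450 °C.
Spread: (-6.450) − (-16.389) = 9.939 °C.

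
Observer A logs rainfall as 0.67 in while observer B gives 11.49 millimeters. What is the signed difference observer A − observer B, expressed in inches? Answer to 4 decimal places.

observer B: 11.49 mm = 0.452362 in.
Difference: 0.670000 − 0.452362 = 0.2176 in.

0.2176 in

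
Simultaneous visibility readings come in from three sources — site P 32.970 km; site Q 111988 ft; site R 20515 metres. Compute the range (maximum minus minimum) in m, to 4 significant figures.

13620 m

site P: 32.970 km = 32970.00 m.
site Q: 111988 ft = 34133.94 m.
Spread: 34133.94 − 20515.00 = 13620 m.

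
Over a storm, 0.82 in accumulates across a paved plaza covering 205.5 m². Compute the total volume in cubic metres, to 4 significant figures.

4.280 cubic metres

Depth: 0.82 in × 25.4 = 20.828 mm.
1 mm over 1 m² is 1 L, so volume = 20.828 × 205.5 = 4280.154 L = 4.280 m³.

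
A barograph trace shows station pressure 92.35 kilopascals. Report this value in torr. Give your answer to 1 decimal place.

692.7 mmHg

1 kPa = 7.50062 mmHg, so 92.35 × 7.50062 = 692.7 mmHg.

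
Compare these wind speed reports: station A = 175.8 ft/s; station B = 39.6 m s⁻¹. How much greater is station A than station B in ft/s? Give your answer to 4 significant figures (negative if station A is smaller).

station B: 39.6 m/s = 129.9213 ft/s.
Difference: 175.8000 − 129.9213 = 45.88 ft/s.

45.88 ft/s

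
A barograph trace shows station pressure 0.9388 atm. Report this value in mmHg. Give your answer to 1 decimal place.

713.5 mmHg

1 atm = 760 mmHg, so 0.9388 × 760 = 713.5 mmHg.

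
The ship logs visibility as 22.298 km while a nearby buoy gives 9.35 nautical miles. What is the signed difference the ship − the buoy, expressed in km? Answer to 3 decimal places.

the buoy: 9.35 nmi = 17.31620 km.
Difference: 22.29800 − 17.31620 = 4.982 km.

4.982 km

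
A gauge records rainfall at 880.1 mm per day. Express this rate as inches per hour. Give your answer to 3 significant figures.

880.1 mm/day × 0.0393701 in/mm × 0.0416667 day/hour = 1.44 in/hour.

1.44 in/hour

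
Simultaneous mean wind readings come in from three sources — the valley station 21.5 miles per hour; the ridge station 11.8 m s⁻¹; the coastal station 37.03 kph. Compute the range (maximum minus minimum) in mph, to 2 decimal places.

the ridge station: 11.8 m/s = 26.3958 mph.
the coastal station: 37.03 km/h = 23.0094 mph.
Spread: 26.3958 − 21.5000 = 4.90 mph.

4.90 mph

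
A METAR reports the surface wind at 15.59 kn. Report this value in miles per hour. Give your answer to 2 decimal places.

1 kt = 1.15078 mph, so 15.59 × 1.15078 = 17.94 mph.

17.94 mph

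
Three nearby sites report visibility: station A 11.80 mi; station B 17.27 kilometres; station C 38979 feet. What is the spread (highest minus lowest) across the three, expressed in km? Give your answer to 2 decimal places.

7.11 km

station A: 11.80 SM = 18.9903 km.
station C: 38979 ft = 11.8808 km.
Spread: 18.9903 − 11.8808 = 7.11 km.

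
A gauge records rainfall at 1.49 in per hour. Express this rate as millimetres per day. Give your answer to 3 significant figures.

1.49 in/hour × 25.4 mm/in × 24 hour/day = 908 mm/day.

908 mm/day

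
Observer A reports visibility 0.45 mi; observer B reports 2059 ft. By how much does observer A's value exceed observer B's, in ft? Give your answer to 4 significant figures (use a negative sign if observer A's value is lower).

observer A: 0.45 SM = 2376.000 ft.
Difference: 2376.000 − 2059.000 = 317.0 ft.

317.0 ft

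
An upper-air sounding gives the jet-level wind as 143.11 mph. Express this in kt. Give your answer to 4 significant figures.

124.4 kt

1 mph = 0.868976 kt, so 143.11 × 0.868976 = 124.4 kt.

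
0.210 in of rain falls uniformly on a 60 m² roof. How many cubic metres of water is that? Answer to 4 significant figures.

0.3200 cubic metres

Depth: 0.210 in × 25.4 = 5.334 mm.
1 mm over 1 m² is 1 L, so volume = 5.334 × 60 = 320.04 L = 0.3200 m³.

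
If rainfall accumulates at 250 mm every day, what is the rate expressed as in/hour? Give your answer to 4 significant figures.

0.4101 in/hour

250 mm/day × 0.0393701 in/mm × 0.0416667 day/hour = 0.4101 in/hour.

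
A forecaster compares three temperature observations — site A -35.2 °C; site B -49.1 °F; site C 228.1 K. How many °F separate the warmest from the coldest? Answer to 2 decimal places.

site B: -49.1 °F = -45.056 °C.
site C: 228.1 K = -45.050 °C.
Spread: (-35.200) − (-45.056) = 9.856 °C = 17.74 °F.

17.74 °F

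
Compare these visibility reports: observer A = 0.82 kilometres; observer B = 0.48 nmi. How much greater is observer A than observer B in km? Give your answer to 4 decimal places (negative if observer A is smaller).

-0.0690 km

observer B: 0.48 nmi = 0.888960 km.
Difference: 0.820000 − 0.888960 = -0.0690 km.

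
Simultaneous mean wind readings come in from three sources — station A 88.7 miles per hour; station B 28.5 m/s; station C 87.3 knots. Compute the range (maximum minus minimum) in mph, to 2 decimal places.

36.71 mph

station B: 28.5 m/s = 63.7527 mph.
station C: 87.3 kt = 100.4630 mph.
Spread: 100.4630 − 63.7527 = 36.71 mph.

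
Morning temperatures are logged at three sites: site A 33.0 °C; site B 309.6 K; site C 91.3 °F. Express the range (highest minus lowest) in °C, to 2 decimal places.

site B: 309.6 K = 36.450 °C.
site C: 91.3 °F = 32.944 °C.
Spread: 36.450 − 32.944 = 3.506 °C.

3.51 °C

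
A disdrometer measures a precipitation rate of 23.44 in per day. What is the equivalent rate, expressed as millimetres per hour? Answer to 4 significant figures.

24.81 mm/hour

23.44 in/day × 25.4 mm/in × 0.0416667 day/hour = 24.81 mm/hour.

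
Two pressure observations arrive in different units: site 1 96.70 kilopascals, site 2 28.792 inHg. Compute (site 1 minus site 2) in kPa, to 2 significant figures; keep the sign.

site 2: 28.792 inHg = 97.5009 kPa.
Difference: 96.7000 − 97.5009 = -0.80 kPa.

-0.80 kPa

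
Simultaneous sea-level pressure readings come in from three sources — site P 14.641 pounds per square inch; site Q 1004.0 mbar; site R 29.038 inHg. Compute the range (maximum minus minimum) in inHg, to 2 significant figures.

site P: 14.641 psi = 29.8094 inHg.
site Q: 1004.0 mb = 29.6481 inHg.
Spread: 29.8094 − 29.0380 = 0.77 inHg.

0.77 inHg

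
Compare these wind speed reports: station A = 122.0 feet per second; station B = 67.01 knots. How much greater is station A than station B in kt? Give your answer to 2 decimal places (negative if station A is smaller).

station A: 122.0 ft/s = 72.2830 kt.
Difference: 72.2830 − 67.0100 = 5.27 kt.

5.27 kt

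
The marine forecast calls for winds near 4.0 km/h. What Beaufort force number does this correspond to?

Beaufort force 1

4.0 km/h = 1.1 m/s, which is Beaufort 1 (light air, 0.3–1.5 m/s).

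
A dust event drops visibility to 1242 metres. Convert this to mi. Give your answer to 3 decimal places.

1 m = 0.000621371 SM, so 1242 × 0.000621371 = 0.772 SM.

0.772 SM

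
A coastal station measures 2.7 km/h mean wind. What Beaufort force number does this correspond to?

Beaufort force 1

2.7 km/h = 0.8 m/s, which is Beaufort 1 (light air, 0.3–1.5 m/s).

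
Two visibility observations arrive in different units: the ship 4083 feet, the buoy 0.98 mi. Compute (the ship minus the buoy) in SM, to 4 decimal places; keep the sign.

-0.2067 SM

the ship: 4083 ft = 0.773295 SM.
Difference: 0.773295 − 0.980000 = -0.2067 SM.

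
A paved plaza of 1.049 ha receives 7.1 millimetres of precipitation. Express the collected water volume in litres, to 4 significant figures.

Area: 1.049 ha = 10490 m².
1 mm over 1 m² is 1 L, so volume = 7.1 × 10490 = 74479 L ≈ 74480 L.

74480 litres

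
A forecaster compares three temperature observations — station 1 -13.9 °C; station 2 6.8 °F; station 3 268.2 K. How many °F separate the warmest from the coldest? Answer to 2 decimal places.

16.29 °F

station 2: 6.8 °F = -14.000 °C.
station 3: 268.2 K = -4.950 °C.
Spread: (-4.950) − (-14.000) = 9.050 °C = 16.29 °F.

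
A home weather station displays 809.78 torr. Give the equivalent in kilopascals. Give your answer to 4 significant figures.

1 mmHg = 0.133322 kPa, so 809.78 × 0.133322 = 108.0 kPa.

108.0 kPa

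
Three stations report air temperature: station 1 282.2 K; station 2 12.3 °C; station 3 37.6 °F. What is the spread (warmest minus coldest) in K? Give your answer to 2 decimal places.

station 1: 282.2 K = 9.050 °C.
station 3: 37.6 °F = 3.111 °C.
Spread: 12.300 − 3.111 = 9.189 °C.

9.19 K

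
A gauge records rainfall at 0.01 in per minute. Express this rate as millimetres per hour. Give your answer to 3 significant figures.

0.01 in/minute × 25.4 mm/in × 60 minute/hour = 15.2 mm/hour.

15.2 mm/hour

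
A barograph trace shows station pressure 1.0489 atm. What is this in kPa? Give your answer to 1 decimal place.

1 atm = 101.325 kPa, so 1.0489 × 101.325 = 106.3 kPa.

106.3 kPa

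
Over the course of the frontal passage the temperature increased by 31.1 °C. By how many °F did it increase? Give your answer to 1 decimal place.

Converting a difference, only the 9/5 scale factor applies: Δ°F = 31.1 × 1.8 = 56.0 °F.

56.0 °F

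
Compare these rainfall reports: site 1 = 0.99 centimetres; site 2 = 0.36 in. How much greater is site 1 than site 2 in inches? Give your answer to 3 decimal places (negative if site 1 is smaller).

site 1: 0.99 cm = 0.38976 in.
Difference: 0.38976 − 0.36000 = 0.030 in.

0.030 in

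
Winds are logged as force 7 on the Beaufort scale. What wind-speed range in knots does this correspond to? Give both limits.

28 to 33 kt

Beaufort 7 (near gale) spans 28–33 knots.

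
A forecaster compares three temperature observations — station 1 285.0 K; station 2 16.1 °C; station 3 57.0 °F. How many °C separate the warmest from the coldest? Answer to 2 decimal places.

4.25 °C

station 1: 285.0 K = 11.850 °C.
station 3: 57.0 °F = 13.889 °C.
Spread: 16.100 − 11.850 = 4.250 °C.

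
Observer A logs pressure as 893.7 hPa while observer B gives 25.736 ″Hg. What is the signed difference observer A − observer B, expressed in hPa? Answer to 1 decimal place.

observer B: 25.736 inHg = 871.521 hPa.
Difference: 893.700 − 871.521 = 22.2 hPa.

22.2 hPa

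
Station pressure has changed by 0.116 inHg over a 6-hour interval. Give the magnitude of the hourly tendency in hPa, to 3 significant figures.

0.116 inHg / 6 h × 33.8639 hPa/inHg = 0.655 hPa/h.

0.655 hPa per hour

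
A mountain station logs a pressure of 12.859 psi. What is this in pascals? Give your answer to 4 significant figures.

88660 Pa

1 psi = 6894.76 Pa, so 12.859 × 6894.76 = 88660 Pa.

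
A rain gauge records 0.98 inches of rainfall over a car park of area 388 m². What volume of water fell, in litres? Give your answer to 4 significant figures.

9658 litres

Depth: 0.98 in × 25.4 = 24.892 mm.
1 mm over 1 m² is 1 L, so volume = 24.892 × 388 = 9658.096 L ≈ 9658 L.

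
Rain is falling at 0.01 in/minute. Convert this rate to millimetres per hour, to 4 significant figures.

15.24 mm/hour

0.01 in/minute × 25.4 mm/in × 60 minute/hour = 15.24 mm/hour.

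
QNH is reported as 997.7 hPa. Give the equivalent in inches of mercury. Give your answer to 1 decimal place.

29.5 inHg

1 hPa = 0.02953 inHg, so 997.7 × 0.02953 = 29.5 inHg.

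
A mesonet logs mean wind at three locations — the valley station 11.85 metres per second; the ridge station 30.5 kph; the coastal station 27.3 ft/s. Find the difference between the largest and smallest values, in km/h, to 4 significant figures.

12.70 km/h

the valley station: 11.85 m/s = 42.6600 km/h.
the coastal station: 27.3 ft/s = 29.9557 km/h.
Spread: 42.6600 − 29.9557 = 12.70 km/h.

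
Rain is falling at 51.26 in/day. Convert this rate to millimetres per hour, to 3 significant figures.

51.26 in/day × 25.4 mm/in × 0.0416667 day/hour = 54.3 mm/hour.

54.3 mm/hour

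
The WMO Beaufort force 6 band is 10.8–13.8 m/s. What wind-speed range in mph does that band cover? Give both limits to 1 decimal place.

10.8–13.8 m/s × 2.237 = 24.2–30.9 mph.

24.2 to 30.9 mph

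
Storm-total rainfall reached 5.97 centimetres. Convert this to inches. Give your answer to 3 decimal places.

1 cm = 0.393701 in, so 5.97 × 0.393701 = 2.350 in.

2.350 in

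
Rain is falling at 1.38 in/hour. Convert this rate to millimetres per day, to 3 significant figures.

841 mm/day

1.38 in/hour × 25.4 mm/in × 24 hour/day = 841 mm/day.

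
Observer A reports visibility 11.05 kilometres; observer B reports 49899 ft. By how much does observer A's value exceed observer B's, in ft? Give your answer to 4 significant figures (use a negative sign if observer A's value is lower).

-13650 ft

observer A: 11.05 km = 36253.28 ft.
Difference: 36253.28 − 49899.00 = -13650 ft.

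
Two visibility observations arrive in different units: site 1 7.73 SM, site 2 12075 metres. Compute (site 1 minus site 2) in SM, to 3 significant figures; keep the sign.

site 2: 12075 m = 7.50306 SM.
Difference: 7.73000 − 7.50306 = 0.227 SM.

0.227 SM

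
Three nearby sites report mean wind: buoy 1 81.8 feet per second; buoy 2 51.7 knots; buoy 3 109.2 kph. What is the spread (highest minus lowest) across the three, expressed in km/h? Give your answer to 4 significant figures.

buoy 1: 81.8 ft/s = 89.7575 km/h.
buoy 2: 51.7 kt = 95.7484 km/h.
Spread: 109.2000 − 89.7575 = 19.44 km/h.

19.44 km/h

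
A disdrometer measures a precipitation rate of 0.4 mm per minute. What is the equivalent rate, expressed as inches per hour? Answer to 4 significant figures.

0.4 mm/minute × 0.0393701 in/mm × 60 minute/hour = 0.9449 in/hour.

0.9449 in/hour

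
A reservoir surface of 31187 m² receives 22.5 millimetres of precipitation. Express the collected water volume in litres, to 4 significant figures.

701700 litres

1 mm over 1 m² is 1 L, so volume = 22.5 × 31187 = 701707.5 L ≈ 701700 L.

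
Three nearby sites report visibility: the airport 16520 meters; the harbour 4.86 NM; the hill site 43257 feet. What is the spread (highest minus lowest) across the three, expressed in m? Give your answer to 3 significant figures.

7520 m

the harbour: 4.86 nmi = 9000.72 m.
the hill site: 43257 ft = 13184.73 m.
Spread: 16520.00 − 9000.72 = 7520 m.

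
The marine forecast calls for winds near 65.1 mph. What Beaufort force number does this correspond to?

Beaufort force 11

65.1 mph = 29.1 m/s, which is Beaufort 11 (violent storm, 28.5–32.6 m/s).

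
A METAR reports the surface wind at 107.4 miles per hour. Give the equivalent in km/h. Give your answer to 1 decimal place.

1 mph = 1.60934 km/h, so 107.4 × 1.60934 = 172.8 km/h.

172.8 km/h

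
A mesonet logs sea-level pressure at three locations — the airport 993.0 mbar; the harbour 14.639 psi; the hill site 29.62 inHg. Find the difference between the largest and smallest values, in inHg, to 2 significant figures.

the airport: 993.0 mb = 29.3233 inHg.
the harbour: 14.639 psi = 29.8053 inHg.
Spread: 29.8053 − 29.3233 = 0.48 inHg.

0.48 inHg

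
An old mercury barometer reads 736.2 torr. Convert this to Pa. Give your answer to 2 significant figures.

1 mmHg = 133.322 Pa, so 736.2 × 133.322 = 98000 Pa.

98000 Pa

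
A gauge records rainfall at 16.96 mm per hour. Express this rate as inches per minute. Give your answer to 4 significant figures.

0.01113 in/minute

16.96 mm/hour × 0.0393701 in/mm × 0.0166667 hour/minute = 0.01113 in/minute.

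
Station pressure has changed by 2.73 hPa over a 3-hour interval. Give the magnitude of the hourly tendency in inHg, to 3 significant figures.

0.0269 inHg per hour

2.73 hPa / 3 h × 0.02953 inHg/hPa = 0.0269 inHg/h.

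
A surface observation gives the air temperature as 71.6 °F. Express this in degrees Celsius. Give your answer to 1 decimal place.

22.0 °C

°C = (°F − 32) × 5/9 = (71.6 − 32) / 1.8 = 22.0 °C.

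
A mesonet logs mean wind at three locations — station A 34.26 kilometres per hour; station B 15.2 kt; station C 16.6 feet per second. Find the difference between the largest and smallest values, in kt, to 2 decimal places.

8.66 kt

station A: 34.26 km/h = 18.4989 kt.
station C: 16.6 ft/s = 9.8352 kt.
Spread: 18.4989 − 9.8352 = 8.66 kt.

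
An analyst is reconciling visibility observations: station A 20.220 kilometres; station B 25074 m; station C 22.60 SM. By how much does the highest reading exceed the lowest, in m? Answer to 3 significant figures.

station A: 20.220 km = 20220.00 m.
station C: 22.60 SM = 36371.17 m.
Spread: 36371.17 − 20220.00 = 16200 m.

16200 m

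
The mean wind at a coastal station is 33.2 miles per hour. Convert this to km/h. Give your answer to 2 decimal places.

53.43 km/h

1 mph = 1.60934 km/h, so 33.2 × 1.60934 = 53.43 km/h.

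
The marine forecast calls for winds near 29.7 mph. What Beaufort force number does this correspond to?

29.7 mph = 13.3 m/s, which is Beaufort 6 (strong breeze, 10.8–13.8 m/s).

Beaufort force 6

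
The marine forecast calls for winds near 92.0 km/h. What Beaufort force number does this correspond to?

92.0 km/h = 25.6 m/s, which is Beaufort 10 (storm, 24.5–28.4 m/s).

Beaufort force 10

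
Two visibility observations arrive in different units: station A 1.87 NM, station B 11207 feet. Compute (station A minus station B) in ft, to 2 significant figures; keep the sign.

station A: 1.87 nmi = 11362.34 ft.
Difference: 11362.34 − 11207.00 = 160 ft.

160 ft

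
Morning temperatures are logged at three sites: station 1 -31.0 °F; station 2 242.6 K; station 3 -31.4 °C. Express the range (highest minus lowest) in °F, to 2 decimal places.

8.01 °F

station 1: -31.0 °F = -35.000 °C.
station 2: 242.6 K = -30.550 °C.
Spread: (-30.550) − (-35.000) = 4.450 °C = 8.01 °F.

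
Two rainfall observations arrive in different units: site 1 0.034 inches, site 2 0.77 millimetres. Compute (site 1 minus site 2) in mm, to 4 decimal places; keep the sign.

0.0936 mm

site 1: 0.034 in = 0.863600 mm.
Difference: 0.863600 − 0.770000 = 0.0936 mm.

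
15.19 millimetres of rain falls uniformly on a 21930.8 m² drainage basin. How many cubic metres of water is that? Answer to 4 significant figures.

333.1 cubic metres

1 mm over 1 m² is 1 L, so volume = 15.19 × 21930.8 = 333128.85 L = 333.1 m³.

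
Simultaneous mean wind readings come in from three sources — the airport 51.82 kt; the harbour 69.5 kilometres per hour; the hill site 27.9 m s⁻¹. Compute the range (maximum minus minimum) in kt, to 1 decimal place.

the harbour: 69.5 km/h = 37.527 kt.
the hill site: 27.9 m/s = 54.233 kt.
Spread: 54.233 − 37.527 = 16.7 kt.

16.7 kt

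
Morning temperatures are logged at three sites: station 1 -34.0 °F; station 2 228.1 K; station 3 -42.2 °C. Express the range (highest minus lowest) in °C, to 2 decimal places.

8.38 °C

station 1: -34.0 °F = -36.667 °C.
station 2: 228.1 K = -45.050 °C.
Spread: (-36.667) − (-45.050) = 8.383 °C.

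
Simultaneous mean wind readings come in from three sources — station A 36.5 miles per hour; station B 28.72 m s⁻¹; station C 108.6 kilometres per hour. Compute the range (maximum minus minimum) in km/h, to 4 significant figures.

49.86 km/h

station A: 36.5 mph = 58.7411 km/h.
station B: 28.72 m/s = 103.3920 km/h.
Spread: 108.6000 − 58.7411 = 49.86 km/h.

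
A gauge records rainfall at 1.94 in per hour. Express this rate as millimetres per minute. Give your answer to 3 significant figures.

0.821 mm/minute

1.94 in/hour × 25.4 mm/in × 0.0166667 hour/minute = 0.821 mm/minute.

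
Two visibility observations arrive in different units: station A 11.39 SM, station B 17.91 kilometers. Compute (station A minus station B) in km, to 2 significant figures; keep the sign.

0.42 km

station A: 11.39 SM = 18.3304 km.
Difference: 18.3304 − 17.9100 = 0.42 km.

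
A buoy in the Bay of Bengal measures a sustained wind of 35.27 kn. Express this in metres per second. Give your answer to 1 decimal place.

18.1 m/s

1 kt = 0.514444 m/s, so 35.27 × 0.514444 = 18.1 m/s.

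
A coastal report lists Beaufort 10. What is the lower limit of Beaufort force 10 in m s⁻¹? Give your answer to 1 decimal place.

24.5 m/s

Beaufort 10 (storm) spans 24.5–28.4 m/s.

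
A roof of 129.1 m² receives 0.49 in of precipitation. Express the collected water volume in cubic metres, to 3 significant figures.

Depth: 0.49 in × 25.4 = 12.446 mm.
1 mm over 1 m² is 1 L, so volume = 12.446 × 129.1 = 1606.7786 L = 1.61 m³.

1.61 cubic metres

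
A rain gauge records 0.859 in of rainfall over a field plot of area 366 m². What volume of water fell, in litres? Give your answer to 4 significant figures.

Depth: 0.859 in × 25.4 = 21.8186 mm.
1 mm over 1 m² is 1 L, so volume = 21.8186 × 366 = 7985.6076 L ≈ 7986 L.

7986 litres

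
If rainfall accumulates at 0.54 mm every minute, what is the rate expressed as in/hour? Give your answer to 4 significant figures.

1.276 in/hour

0.54 mm/minute × 0.0393701 in/mm × 60 minute/hour = 1.276 in/hour.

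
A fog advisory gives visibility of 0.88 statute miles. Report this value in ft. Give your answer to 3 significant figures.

1 SM = 5280 ft, so 0.88 × 5280 = 4650 ft.

4650 ft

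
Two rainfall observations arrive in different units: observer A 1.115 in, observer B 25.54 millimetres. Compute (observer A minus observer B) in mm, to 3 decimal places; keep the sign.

2.781 mm

observer A: 1.115 in = 28.32100 mm.
Difference: 28.32100 − 25.54000 = 2.781 mm.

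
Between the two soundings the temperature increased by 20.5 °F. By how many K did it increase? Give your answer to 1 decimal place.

For a temperature change the 32° offset cancels: ΔK = 20.5 × 0.5556 = 11.4 K.

11.4 K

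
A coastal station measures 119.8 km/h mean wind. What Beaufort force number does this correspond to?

119.8 km/h = 33.3 m/s, which is Beaufort 12 (hurricane force, ≥32.7 m/s).

Beaufort force 12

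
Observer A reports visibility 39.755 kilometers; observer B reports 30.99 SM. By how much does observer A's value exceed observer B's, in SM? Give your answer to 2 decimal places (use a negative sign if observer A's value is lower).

-6.29 SM

observer A: 39.755 km = 24.7026 SM.
Difference: 24.7026 − 30.9900 = -6.29 SM.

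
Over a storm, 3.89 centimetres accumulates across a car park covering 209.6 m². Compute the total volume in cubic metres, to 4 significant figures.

8.153 cubic metres

Depth: 3.89 cm × 10 = 38.9 mm.
1 mm over 1 m² is 1 L, so volume = 38.9 × 209.6 = 8153.44 L = 8.153 m³.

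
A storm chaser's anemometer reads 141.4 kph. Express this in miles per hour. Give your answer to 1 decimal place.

1 km/h = 0.621371 mph, so 141.4 × 0.621371 = 87.9 mph.

87.9 mph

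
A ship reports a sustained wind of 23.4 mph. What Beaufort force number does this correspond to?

23.4 mph = 10.5 m/s, which is Beaufort 5 (fresh breeze, 8.0–10.7 m/s).

Beaufort force 5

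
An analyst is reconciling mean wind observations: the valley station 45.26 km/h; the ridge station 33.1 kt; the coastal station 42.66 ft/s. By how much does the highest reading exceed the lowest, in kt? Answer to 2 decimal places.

8.66 kt

the valley station: 45.26 km/h = 24.4384 kt.
the coastal station: 42.66 ft/s = 25.2754 kt.
Spread: 33.1000 − 24.4384 = 8.66 kt.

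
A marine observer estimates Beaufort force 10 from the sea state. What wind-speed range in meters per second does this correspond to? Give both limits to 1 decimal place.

24.5 to 28.4 m/s

Beaufort 10 (storm) spans 24.5–28.4 m/s.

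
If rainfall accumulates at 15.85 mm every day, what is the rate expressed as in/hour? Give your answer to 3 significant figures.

0.0260 in/hour

15.85 mm/day × 0.0393701 in/mm × 0.0416667 day/hour = 0.0260 in/hour.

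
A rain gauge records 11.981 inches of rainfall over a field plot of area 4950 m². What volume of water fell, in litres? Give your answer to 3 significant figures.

Depth: 11.981 in × 25.4 = 304.3174 mm.
1 mm over 1 m² is 1 L, so volume = 304.3174 × 4950 = 1506371.1 L ≈ 1510000 L.

1510000 litres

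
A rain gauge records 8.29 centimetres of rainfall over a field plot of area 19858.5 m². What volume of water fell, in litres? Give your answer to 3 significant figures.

1650000 litres

Depth: 8.29 cm × 10 = 82.9 mm.
1 mm over 1 m² is 1 L, so volume = 82.9 × 19858.5 = 1646269.6 L ≈ 1650000 L.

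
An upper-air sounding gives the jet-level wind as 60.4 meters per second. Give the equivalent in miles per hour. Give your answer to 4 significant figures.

1 m/s = 2.23694 mph, so 60.4 × 2.23694 = 135.1 mph.

135.1 mph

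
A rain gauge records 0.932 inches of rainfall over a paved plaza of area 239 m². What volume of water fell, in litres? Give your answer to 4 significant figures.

Depth: 0.932 in × 25.4 = 23.6728 mm.
1 mm over 1 m² is 1 L, so volume = 23.6728 × 239 = 5657.7992 L ≈ 5658 L.

5658 litres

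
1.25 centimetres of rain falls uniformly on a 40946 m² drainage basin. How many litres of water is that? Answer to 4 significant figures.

511800 litres

Depth: 1.25 cm × 10 = 12.5 mm.
1 mm over 1 m² is 1 L, so volume = 12.5 × 40946 = 511825 L ≈ 511800 L.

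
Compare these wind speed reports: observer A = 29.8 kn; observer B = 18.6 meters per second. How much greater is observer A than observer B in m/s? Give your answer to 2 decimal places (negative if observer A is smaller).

observer A: 29.8 kt = 15.3304 m/s.
Difference: 15.3304 − 18.6000 = -3.27 m/s.

-3.27 m/s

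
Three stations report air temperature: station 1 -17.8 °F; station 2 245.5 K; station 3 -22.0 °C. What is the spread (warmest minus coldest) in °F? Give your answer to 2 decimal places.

station 1: -17.8 °F = -27.667 °C.
station 2: 245.5 K = -27.650 °C.
Spread: (-22.000) − (-27.667) = 5.667 °C = 10.20 °F.

10.20 °F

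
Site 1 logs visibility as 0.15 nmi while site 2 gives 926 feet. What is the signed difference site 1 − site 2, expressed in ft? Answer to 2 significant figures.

-15 ft

site 1: 0.15 nmi = 911.42 ft.
Difference: 911.42 − 926.00 = -15 ft.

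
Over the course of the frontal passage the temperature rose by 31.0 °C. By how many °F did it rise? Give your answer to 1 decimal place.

For a temperature change the 32° offset cancels: Δ°F = 31.0 × 1.8 = 55.8 °F.

55.8 °F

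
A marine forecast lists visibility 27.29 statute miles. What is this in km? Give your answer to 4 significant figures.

1 SM = 1.60934 km, so 27.29 × 1.60934 = 43.92 km.

43.92 km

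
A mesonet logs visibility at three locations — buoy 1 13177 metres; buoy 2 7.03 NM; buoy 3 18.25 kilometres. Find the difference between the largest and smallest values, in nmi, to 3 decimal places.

2.824 nmi

buoy 1: 13177 m = 7.11501 nmi.
buoy 3: 18.25 km = 9.85421 nmi.
Spread: 9.85421 − 7.03000 = 2.824 nmi.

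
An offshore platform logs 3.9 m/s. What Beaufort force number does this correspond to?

Beaufort force 3

3.9 m/s lies in the Beaufort 3 band (gentle breeze, 3.4–5.4 m/s).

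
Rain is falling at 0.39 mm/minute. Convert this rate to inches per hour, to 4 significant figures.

0.9213 in/hour

0.39 mm/minute × 0.0393701 in/mm × 60 minute/hour = 0.9213 in/hour.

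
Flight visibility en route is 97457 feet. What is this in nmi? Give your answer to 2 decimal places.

16.04 nmi

1 ft = 0.000164579 nmi, so 97457 × 0.000164579 = 16.04 nmi.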